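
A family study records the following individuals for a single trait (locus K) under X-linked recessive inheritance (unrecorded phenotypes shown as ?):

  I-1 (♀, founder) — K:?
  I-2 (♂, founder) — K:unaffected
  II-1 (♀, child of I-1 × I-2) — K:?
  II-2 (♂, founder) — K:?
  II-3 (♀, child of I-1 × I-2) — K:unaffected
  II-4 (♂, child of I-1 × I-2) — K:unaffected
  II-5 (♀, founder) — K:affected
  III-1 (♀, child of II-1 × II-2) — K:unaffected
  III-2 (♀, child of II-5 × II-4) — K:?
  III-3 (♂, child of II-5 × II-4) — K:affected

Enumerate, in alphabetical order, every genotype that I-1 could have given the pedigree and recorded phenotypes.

I-1 ∈ {X^KX^K, X^KX^k}

K/I-1 ? ·: X^KX^K|X^KX^k
K/I-2 un ·: X^KY
K/II-1 ? I-1×I-2: X^KX^K|X^KX^k
K/II-2 ? ·: X^KY|X^kY
K/II-3 un I-1×I-2: X^KX^K|X^KX^k
K/II-4 un I-1×I-2: X^KY
K/II-5 aff ·: X^kX^k
K/III-1 un II-1×II-2: X^KX^K|X^KX^k
K/III-2 ? II-5×II-4: X^KX^k
K/III-3 aff II-5×II-4: X^kY
⇒ K over [I-1,I-2,II-1,II-2,II-3,II-4,II-5,III-1,III-2,III-3]: 12 consistent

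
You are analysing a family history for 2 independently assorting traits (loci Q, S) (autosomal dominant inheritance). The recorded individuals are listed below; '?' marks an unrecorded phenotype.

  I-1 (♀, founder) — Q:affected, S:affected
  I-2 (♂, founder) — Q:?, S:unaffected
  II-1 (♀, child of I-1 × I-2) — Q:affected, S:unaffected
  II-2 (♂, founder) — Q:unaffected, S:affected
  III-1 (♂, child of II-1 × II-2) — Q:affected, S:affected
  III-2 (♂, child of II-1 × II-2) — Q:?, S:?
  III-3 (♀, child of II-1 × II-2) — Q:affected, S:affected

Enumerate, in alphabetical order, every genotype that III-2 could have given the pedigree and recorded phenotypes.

III-2 ∈ {Qq Ss, Qq ss, qq Ss, qq ss}

Q/I-1 aff ·: Qq|QQ
Q/I-2 ? ·: qq|Qq|QQ
Q/II-1 aff I-1×I-2: Qq|QQ
Q/II-2 un ·: qq
Q/III-1 aff II-1×II-2: Qq
Q/III-2 ? II-1×II-2: qq|Qq
Q/III-3 aff II-1×II-2: Qq
⇒ Q over [I-1,I-2,II-1,II-2,III-1,III-2,III-3]: 14 consistent
S/I-1 aff ·: Ss
S/I-2 un ·: ss
S/II-1 un I-1×I-2: ss
S/II-2 aff ·: Ss|SS
S/III-1 aff II-1×II-2: Ss
S/III-2 ? II-1×II-2: ss|Ss
S/III-3 aff II-1×II-2: Ss
⇒ S over [I-1,I-2,II-1,II-2,III-1,III-2,III-3]: 3 consistent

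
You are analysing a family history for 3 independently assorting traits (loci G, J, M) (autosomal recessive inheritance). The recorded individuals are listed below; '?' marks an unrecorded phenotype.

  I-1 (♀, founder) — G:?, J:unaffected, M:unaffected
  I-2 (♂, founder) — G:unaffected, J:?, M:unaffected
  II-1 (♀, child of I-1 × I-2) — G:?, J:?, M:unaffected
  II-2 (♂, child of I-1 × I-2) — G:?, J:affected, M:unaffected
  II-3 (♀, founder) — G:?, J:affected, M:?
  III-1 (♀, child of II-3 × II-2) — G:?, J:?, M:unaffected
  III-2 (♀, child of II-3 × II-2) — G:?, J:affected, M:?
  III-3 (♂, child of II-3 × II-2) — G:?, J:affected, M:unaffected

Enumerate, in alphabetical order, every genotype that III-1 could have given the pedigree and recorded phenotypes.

III-1 ∈ {GG jj MM, GG jj Mm, Gg jj MM, Gg jj Mm, gg jj MM, gg jj Mm}

G/I-1 ? ·: GG|Gg|gg
G/I-2 un ·: GG|Gg
G/II-1 ? I-1×I-2: GG|Gg|gg
G/II-2 ? I-1×I-2: GG|Gg|gg
G/II-3 ? ·: GG|Gg|gg
G/III-1 ? II-3×II-2: GG|Gg|gg
G/III-2 ? II-3×II-2: GG|Gg|gg
G/III-3 ? II-3×II-2: GG|Gg|gg
⇒ G over [I-1,I-2,II-1,II-2,II-3,III-1,III-2,III-3]: 560 consistent
J/I-1 un ·: Jj
J/I-2 ? ·: Jj|jj
J/II-1 ? I-1×I-2: JJ|Jj|jj
J/II-2 aff I-1×I-2: jj
J/II-3 aff ·: jj
J/III-1 ? II-3×II-2: jj
J/III-2 aff II-3×II-2: jj
J/III-3 aff II-3×II-2: jj
⇒ J over [I-1,I-2,II-1,II-2,II-3,III-1,III-2,III-3]: 5 consistent
M/I-1 un ·: MM|Mm
M/I-2 un ·: MM|Mm
M/II-1 un I-1×I-2: MM|Mm
M/II-2 un I-1×I-2: MM|Mm
M/II-3 ? ·: MM|Mm|mm
M/III-1 un II-3×II-2: MM|Mm
M/III-2 ? II-3×II-2: MM|Mm|mm
M/III-3 un II-3×II-2: MM|Mm
⇒ M over [I-1,I-2,II-1,II-2,II-3,III-1,III-2,III-3]: 202 consistent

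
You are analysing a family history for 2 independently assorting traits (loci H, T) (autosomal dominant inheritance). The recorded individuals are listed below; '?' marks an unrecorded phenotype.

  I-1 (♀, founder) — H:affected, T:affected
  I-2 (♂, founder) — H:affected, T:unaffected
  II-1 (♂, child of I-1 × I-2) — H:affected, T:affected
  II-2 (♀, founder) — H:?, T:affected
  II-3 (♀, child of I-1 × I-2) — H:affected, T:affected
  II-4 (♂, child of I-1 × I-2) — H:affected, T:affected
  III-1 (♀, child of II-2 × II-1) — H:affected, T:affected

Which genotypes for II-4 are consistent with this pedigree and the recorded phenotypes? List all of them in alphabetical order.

II-4 ∈ {HH Tt, Hh Tt}

H/I-1 aff ·: Hh|HH
H/I-2 aff ·: Hh|HH
H/II-1 aff I-1×I-2: Hh|HH
H/II-2 ? ·: hh|Hh|HH
H/II-3 aff I-1×I-2: Hh|HH
H/II-4 aff I-1×I-2: Hh|HH
H/III-1 aff II-2×II-1: Hh|HH
⇒ H over [I-1,I-2,II-1,II-2,II-3,II-4,III-1]: 112 consistent
T/I-1 aff ·: Tt|TT
T/I-2 un ·: tt
T/II-1 aff I-1×I-2: Tt
T/II-2 aff ·: Tt|TT
T/II-3 aff I-1×I-2: Tt
T/II-4 aff I-1×I-2: Tt
T/III-1 aff II-2×II-1: Tt|TT
⇒ T over [I-1,I-2,II-1,II-2,II-3,II-4,III-1]: 8 consistent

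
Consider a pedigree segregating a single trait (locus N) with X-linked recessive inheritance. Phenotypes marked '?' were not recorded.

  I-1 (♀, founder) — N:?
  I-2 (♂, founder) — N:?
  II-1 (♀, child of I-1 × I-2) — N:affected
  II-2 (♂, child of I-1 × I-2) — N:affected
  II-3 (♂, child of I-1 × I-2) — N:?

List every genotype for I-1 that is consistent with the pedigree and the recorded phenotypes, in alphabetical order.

I-1 ∈ {X^NX^n, X^nX^n}

N/I-1 ? ·: X^NX^n|X^nX^n
N/I-2 ? ·: X^nY
N/II-1 aff I-1×I-2: X^nX^n
N/II-2 aff I-1×I-2: X^nY
N/II-3 ? I-1×I-2: X^NY|X^nY
⇒ N over [I-1,I-2,II-1,II-2,II-3]: 3 consistent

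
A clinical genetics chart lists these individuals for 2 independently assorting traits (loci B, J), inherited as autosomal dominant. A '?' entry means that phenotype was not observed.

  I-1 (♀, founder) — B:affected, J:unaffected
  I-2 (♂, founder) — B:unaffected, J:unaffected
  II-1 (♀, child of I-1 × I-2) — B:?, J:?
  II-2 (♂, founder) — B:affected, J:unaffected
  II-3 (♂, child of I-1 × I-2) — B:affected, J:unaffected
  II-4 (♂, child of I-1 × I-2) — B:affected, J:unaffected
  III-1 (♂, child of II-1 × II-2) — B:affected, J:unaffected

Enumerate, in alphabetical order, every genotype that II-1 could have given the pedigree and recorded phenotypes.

B/I-1 aff ·: Bb|BB
B/I-2 un ·: bb
B/II-1 ? I-1×I-2: bb|Bb
B/II-2 aff ·: Bb|BB
B/II-3 aff I-1×I-2: Bb
B/II-4 aff I-1×I-2: Bb
B/III-1 aff II-1×II-2: Bb|BB
⇒ B over [I-1,I-2,II-1,II-2,II-3,II-4,III-1]: 10 consistent
J/I-1 un ·: jj
J/I-2 un ·: jj
J/II-1 ? I-1×I-2: jj
J/II-2 un ·: jj
J/II-3 un I-1×I-2: jj
J/II-4 un I-1×I-2: jj
J/III-1 un II-1×II-2: jj
⇒ J over [I-1,I-2,II-1,II-2,II-3,II-4,III-1]: 1 consistent

II-1 ∈ {Bb jj, bb jj}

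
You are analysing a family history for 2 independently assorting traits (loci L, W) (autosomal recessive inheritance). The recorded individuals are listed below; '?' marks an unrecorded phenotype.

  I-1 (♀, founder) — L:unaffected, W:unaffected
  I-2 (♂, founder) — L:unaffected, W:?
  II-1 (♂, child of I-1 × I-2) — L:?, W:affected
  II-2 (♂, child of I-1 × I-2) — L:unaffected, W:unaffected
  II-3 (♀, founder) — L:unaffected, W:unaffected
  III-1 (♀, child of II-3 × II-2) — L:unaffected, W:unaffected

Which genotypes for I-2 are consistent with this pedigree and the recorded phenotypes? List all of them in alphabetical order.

I-2 ∈ {LL Ww, LL ww, Ll Ww, Ll ww}

L/I-1 un ·: LL|Ll
L/I-2 un ·: LL|Ll
L/II-1 ? I-1×I-2: LL|Ll|ll
L/II-2 un I-1×I-2: LL|Ll
L/II-3 un ·: LL|Ll
L/III-1 un II-3×II-2: LL|Ll
⇒ L over [I-1,I-2,II-1,II-2,II-3,III-1]: 52 consistent
W/I-1 un ·: Ww
W/I-2 ? ·: Ww|ww
W/II-1 aff I-1×I-2: ww
W/II-2 un I-1×I-2: WW|Ww
W/II-3 un ·: WW|Ww
W/III-1 un II-3×II-2: WW|Ww
⇒ W over [I-1,I-2,II-1,II-2,II-3,III-1]: 11 consistent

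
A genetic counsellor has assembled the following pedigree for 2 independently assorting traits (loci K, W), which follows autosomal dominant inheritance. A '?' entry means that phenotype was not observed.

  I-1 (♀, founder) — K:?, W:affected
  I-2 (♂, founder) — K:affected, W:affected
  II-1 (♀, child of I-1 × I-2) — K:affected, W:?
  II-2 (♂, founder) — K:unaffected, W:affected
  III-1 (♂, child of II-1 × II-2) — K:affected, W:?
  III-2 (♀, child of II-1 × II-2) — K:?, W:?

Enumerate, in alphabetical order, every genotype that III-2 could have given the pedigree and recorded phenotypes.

K/I-1 ? ·: kk|Kk|KK
K/I-2 aff ·: Kk|KK
K/II-1 aff I-1×I-2: Kk|KK
K/II-2 un ·: kk
K/III-1 aff II-1×II-2: Kk
K/III-2 ? II-1×II-2: kk|Kk
⇒ K over [I-1,I-2,II-1,II-2,III-1,III-2]: 14 consistent
W/I-1 aff ·: Ww|WW
W/I-2 aff ·: Ww|WW
W/II-1 ? I-1×I-2: ww|Ww|WW
W/II-2 aff ·: Ww|WW
W/III-1 ? II-1×II-2: ww|Ww|WW
W/III-2 ? II-1×II-2: ww|Ww|WW
⇒ W over [I-1,I-2,II-1,II-2,III-1,III-2]: 64 consistent

III-2 ∈ {Kk WW, Kk Ww, Kk ww, kk WW, kk Ww, kk ww}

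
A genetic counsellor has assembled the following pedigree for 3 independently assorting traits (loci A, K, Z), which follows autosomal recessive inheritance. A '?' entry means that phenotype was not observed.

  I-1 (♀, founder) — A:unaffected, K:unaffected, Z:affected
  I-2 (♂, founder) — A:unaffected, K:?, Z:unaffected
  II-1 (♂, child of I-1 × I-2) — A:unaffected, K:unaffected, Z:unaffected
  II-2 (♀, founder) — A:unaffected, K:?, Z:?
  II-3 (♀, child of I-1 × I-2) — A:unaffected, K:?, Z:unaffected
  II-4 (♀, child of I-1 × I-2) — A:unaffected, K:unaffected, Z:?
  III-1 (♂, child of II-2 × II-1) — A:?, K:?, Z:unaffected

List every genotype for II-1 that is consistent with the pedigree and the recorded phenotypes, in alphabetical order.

II-1 ∈ {AA KK Zz, AA Kk Zz, Aa KK Zz, Aa Kk Zz}

A/I-1 un ·: AA|Aa
A/I-2 un ·: AA|Aa
A/II-1 un I-1×I-2: AA|Aa
A/II-2 un ·: AA|Aa
A/II-3 un I-1×I-2: AA|Aa
A/II-4 un I-1×I-2: AA|Aa
A/III-1 ? II-2×II-1: AA|Aa|aa
⇒ A over [I-1,I-2,II-1,II-2,II-3,II-4,III-1]: 99 consistent
K/I-1 un ·: KK|Kk
K/I-2 ? ·: KK|Kk|kk
K/II-1 un I-1×I-2: KK|Kk
K/II-2 ? ·: KK|Kk|kk
K/II-3 ? I-1×I-2: KK|Kk|kk
K/II-4 un I-1×I-2: KK|Kk
K/III-1 ? II-2×II-1: KK|Kk|kk
⇒ K over [I-1,I-2,II-1,II-2,II-3,II-4,III-1]: 179 consistent
Z/I-1 aff ·: zz
Z/I-2 un ·: ZZ|Zz
Z/II-1 un I-1×I-2: Zz
Z/II-2 ? ·: ZZ|Zz|zz
Z/II-3 un I-1×I-2: Zz
Z/II-4 ? I-1×I-2: Zz|zz
Z/III-1 un II-2×II-1: ZZ|Zz
⇒ Z over [I-1,I-2,II-1,II-2,II-3,II-4,III-1]: 15 consistent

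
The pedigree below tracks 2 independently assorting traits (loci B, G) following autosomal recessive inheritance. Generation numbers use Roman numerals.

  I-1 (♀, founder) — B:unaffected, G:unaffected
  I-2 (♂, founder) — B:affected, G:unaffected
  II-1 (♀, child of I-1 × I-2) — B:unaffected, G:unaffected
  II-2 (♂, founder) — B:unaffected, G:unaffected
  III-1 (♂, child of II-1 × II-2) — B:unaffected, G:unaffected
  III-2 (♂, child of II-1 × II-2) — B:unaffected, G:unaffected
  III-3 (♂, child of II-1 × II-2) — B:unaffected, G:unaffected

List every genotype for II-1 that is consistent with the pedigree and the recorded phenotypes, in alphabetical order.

B/I-1 un ·: BB|Bb
B/I-2 aff ·: bb
B/II-1 un I-1×I-2: Bb
B/II-2 un ·: BB|Bb
B/III-1 un II-1×II-2: BB|Bb
B/III-2 un II-1×II-2: BB|Bb
B/III-3 un II-1×II-2: BB|Bb
⇒ B over [I-1,I-2,II-1,II-2,III-1,III-2,III-3]: 32 consistent
G/I-1 un ·: GG|Gg
G/I-2 un ·: GG|Gg
G/II-1 un I-1×I-2: GG|Gg
G/II-2 un ·: GG|Gg
G/III-1 un II-1×II-2: GG|Gg
G/III-2 un II-1×II-2: GG|Gg
G/III-3 un II-1×II-2: GG|Gg
⇒ G over [I-1,I-2,II-1,II-2,III-1,III-2,III-3]: 84 consistent

II-1 ∈ {Bb GG, Bb Gg}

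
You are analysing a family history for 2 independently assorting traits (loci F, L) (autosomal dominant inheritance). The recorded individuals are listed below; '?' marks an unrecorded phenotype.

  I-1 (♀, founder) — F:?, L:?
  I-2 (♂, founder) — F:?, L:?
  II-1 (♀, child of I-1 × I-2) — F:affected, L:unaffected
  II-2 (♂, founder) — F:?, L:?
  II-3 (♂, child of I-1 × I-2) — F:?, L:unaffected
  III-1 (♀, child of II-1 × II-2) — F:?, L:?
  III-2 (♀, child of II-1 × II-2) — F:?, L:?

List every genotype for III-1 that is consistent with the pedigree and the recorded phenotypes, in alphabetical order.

III-1 ∈ {FF Ll, FF ll, Ff Ll, Ff ll, ff Ll, ff ll}

F/I-1 ? ·: ff|Ff|FF
F/I-2 ? ·: ff|Ff|FF
F/II-1 aff I-1×I-2: Ff|FF
F/II-2 ? ·: ff|Ff|FF
F/II-3 ? I-1×I-2: ff|Ff|FF
F/III-1 ? II-1×II-2: ff|Ff|FF
F/III-2 ? II-1×II-2: ff|Ff|FF
⇒ F over [I-1,I-2,II-1,II-2,II-3,III-1,III-2]: 269 consistent
L/I-1 ? ·: ll|Ll
L/I-2 ? ·: ll|Ll
L/II-1 un I-1×I-2: ll
L/II-2 ? ·: ll|Ll|LL
L/II-3 un I-1×I-2: ll
L/III-1 ? II-1×II-2: ll|Ll
L/III-2 ? II-1×II-2: ll|Ll
⇒ L over [I-1,I-2,II-1,II-2,II-3,III-1,III-2]: 24 consistent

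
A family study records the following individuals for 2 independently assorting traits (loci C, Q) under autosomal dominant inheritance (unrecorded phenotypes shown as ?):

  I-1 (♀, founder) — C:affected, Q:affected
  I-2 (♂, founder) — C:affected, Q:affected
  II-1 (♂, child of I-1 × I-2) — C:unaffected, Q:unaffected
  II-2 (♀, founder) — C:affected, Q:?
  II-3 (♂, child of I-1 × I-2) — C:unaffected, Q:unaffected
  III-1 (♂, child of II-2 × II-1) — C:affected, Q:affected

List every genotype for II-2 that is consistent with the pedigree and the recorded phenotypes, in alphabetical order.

II-2 ∈ {CC QQ, CC Qq, Cc QQ, Cc Qq}

C/I-1 aff ·: Cc
C/I-2 aff ·: Cc
C/II-1 un I-1×I-2: cc
C/II-2 aff ·: Cc|CC
C/II-3 un I-1×I-2: cc
C/III-1 aff II-2×II-1: Cc
⇒ C over [I-1,I-2,II-1,II-2,II-3,III-1]: 2 consistent
Q/I-1 aff ·: Qq
Q/I-2 aff ·: Qq
Q/II-1 un I-1×I-2: qq
Q/II-2 ? ·: Qq|QQ
Q/II-3 un I-1×I-2: qq
Q/III-1 aff II-2×II-1: Qq
⇒ Q over [I-1,I-2,II-1,II-2,II-3,III-1]: 2 consistent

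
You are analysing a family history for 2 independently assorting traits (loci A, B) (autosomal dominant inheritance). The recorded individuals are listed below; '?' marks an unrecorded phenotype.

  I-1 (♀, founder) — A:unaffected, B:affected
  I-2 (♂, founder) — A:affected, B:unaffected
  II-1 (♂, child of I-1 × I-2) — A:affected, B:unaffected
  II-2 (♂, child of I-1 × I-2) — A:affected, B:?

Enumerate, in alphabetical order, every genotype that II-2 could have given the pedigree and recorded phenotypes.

II-2 ∈ {Aa Bb, Aa bb}

A/I-1 un ·: aa
A/I-2 aff ·: Aa|AA
A/II-1 aff I-1×I-2: Aa
A/II-2 aff I-1×I-2: Aa
⇒ A over [I-1,I-2,II-1,II-2]: 2 consistent
B/I-1 aff ·: Bb
B/I-2 un ·: bb
B/II-1 un I-1×I-2: bb
B/II-2 ? I-1×I-2: bb|Bb
⇒ B over [I-1,I-2,II-1,II-2]: 2 consistent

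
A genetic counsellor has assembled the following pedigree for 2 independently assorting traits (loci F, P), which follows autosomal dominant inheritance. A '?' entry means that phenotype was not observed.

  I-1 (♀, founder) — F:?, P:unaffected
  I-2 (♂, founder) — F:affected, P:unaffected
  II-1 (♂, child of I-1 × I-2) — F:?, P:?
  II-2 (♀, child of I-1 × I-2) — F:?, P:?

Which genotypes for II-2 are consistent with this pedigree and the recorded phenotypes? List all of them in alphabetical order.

F/I-1 ? ·: ff|Ff|FF
F/I-2 aff ·: Ff|FF
F/II-1 ? I-1×I-2: ff|Ff|FF
F/II-2 ? I-1×I-2: ff|Ff|FF
⇒ F over [I-1,I-2,II-1,II-2]: 23 consistent
P/I-1 un ·: pp
P/I-2 un ·: pp
P/II-1 ? I-1×I-2: pp
P/II-2 ? I-1×I-2: pp
⇒ P over [I-1,I-2,II-1,II-2]: 1 consistent

II-2 ∈ {FF pp, Ff pp, ff pp}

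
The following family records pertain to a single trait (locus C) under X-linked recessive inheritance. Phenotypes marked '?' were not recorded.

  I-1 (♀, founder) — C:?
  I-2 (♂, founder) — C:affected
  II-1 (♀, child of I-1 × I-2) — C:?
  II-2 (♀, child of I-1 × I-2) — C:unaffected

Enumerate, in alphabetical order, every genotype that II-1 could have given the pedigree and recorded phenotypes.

II-1 ∈ {X^CX^c, X^cX^c}

C/I-1 ? ·: X^CX^C|X^CX^c
C/I-2 aff ·: X^cY
C/II-1 ? I-1×I-2: X^CX^c|X^cX^c
C/II-2 un I-1×I-2: X^CX^c
⇒ C over [I-1,I-2,II-1,II-2]: 3 consistent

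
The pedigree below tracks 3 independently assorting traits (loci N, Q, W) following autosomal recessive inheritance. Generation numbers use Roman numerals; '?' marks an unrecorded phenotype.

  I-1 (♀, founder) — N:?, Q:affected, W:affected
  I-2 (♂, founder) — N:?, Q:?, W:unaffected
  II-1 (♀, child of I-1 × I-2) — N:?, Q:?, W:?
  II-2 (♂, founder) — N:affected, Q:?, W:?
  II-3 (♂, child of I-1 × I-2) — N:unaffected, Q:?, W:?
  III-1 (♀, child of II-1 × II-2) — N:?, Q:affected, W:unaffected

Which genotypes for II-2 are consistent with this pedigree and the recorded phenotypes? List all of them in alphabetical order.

N/I-1 ? ·: NN|Nn|nn
N/I-2 ? ·: NN|Nn|nn
N/II-1 ? I-1×I-2: NN|Nn|nn
N/II-2 aff ·: nn
N/II-3 un I-1×I-2: NN|Nn
N/III-1 ? II-1×II-2: Nn|nn
⇒ N over [I-1,I-2,II-1,II-2,II-3,III-1]: 31 consistent
Q/I-1 aff ·: qq
Q/I-2 ? ·: QQ|Qq|qq
Q/II-1 ? I-1×I-2: Qq|qq
Q/II-2 ? ·: Qq|qq
Q/II-3 ? I-1×I-2: Qq|qq
Q/III-1 aff II-1×II-2: qq
⇒ Q over [I-1,I-2,II-1,II-2,II-3,III-1]: 12 consistent
W/I-1 aff ·: ww
W/I-2 un ·: WW|Ww
W/II-1 ? I-1×I-2: Ww|ww
W/II-2 ? ·: WW|Ww|ww
W/II-3 ? I-1×I-2: Ww|ww
W/III-1 un II-1×II-2: WW|Ww
⇒ W over [I-1,I-2,II-1,II-2,II-3,III-1]: 19 consistent

II-2 ∈ {nn Qq WW, nn Qq Ww, nn Qq ww, nn qq WW, nn qq Ww, nn qq ww}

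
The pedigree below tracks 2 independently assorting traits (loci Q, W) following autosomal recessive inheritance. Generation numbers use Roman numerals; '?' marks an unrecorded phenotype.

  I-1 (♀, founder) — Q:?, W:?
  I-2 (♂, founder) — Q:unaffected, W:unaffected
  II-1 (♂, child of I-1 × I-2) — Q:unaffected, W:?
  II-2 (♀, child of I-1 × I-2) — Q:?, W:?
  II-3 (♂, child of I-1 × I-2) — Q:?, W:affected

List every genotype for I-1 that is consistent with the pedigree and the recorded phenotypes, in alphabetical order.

Q/I-1 ? ·: QQ|Qq|qq
Q/I-2 un ·: QQ|Qq
Q/II-1 un I-1×I-2: QQ|Qq
Q/II-2 ? I-1×I-2: QQ|Qq|qq
Q/II-3 ? I-1×I-2: QQ|Qq|qq
⇒ Q over [I-1,I-2,II-1,II-2,II-3]: 40 consistent
W/I-1 ? ·: Ww|ww
W/I-2 un ·: Ww
W/II-1 ? I-1×I-2: WW|Ww|ww
W/II-2 ? I-1×I-2: WW|Ww|ww
W/II-3 aff I-1×I-2: ww
⇒ W over [I-1,I-2,II-1,II-2,II-3]: 13 consistent

I-1 ∈ {QQ Ww, QQ ww, Qq Ww, Qq ww, qq Ww, qq ww}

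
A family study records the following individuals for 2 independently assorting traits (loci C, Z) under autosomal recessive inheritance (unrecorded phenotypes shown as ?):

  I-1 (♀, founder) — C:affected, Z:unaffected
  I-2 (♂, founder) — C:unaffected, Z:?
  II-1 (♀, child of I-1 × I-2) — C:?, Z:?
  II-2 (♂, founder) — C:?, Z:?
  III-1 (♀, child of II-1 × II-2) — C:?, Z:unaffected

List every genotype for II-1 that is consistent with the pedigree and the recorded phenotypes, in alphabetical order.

C/I-1 aff ·: cc
C/I-2 un ·: CC|Cc
C/II-1 ? I-1×I-2: Cc|cc
C/II-2 ? ·: CC|Cc|cc
C/III-1 ? II-1×II-2: CC|Cc|cc
⇒ C over [I-1,I-2,II-1,II-2,III-1]: 18 consistent
Z/I-1 un ·: ZZ|Zz
Z/I-2 ? ·: ZZ|Zz|zz
Z/II-1 ? I-1×I-2: ZZ|Zz|zz
Z/II-2 ? ·: ZZ|Zz|zz
Z/III-1 un II-1×II-2: ZZ|Zz
⇒ Z over [I-1,I-2,II-1,II-2,III-1]: 45 consistent

II-1 ∈ {Cc ZZ, Cc Zz, Cc zz, cc ZZ, cc Zz, cc zz}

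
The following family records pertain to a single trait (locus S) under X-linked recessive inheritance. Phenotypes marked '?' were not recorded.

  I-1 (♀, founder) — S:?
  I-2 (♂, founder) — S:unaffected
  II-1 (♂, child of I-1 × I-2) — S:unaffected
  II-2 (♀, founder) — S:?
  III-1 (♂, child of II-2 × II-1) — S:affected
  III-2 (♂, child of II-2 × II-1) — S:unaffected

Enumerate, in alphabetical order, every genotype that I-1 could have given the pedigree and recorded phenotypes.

I-1 ∈ {X^SX^S, X^SX^s}

S/I-1 ? ·: X^SX^S|X^SX^s
S/I-2 un ·: X^SY
S/II-1 un I-1×I-2: X^SY
S/II-2 ? ·: X^SX^s
S/III-1 aff II-2×II-1: X^sY
S/III-2 un II-2×II-1: X^SY
⇒ S over [I-1,I-2,II-1,II-2,III-1,III-2]: 2 consistent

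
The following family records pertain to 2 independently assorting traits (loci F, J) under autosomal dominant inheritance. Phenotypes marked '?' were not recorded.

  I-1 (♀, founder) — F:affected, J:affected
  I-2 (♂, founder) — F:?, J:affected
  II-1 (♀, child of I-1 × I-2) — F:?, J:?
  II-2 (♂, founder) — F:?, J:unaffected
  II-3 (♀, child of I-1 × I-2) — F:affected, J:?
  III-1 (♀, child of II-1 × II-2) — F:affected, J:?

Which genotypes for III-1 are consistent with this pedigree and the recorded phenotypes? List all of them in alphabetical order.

III-1 ∈ {FF Jj, FF jj, Ff Jj, Ff jj}

F/I-1 aff ·: Ff|FF
F/I-2 ? ·: ff|Ff|FF
F/II-1 ? I-1×I-2: ff|Ff|FF
F/II-2 ? ·: ff|Ff|FF
F/II-3 aff I-1×I-2: Ff|FF
F/III-1 aff II-1×II-2: Ff|FF
⇒ F over [I-1,I-2,II-1,II-2,II-3,III-1]: 74 consistent
J/I-1 aff ·: Jj|JJ
J/I-2 aff ·: Jj|JJ
J/II-1 ? I-1×I-2: jj|Jj|JJ
J/II-2 un ·: jj
J/II-3 ? I-1×I-2: jj|Jj|JJ
J/III-1 ? II-1×II-2: jj|Jj
⇒ J over [I-1,I-2,II-1,II-2,II-3,III-1]: 25 consistent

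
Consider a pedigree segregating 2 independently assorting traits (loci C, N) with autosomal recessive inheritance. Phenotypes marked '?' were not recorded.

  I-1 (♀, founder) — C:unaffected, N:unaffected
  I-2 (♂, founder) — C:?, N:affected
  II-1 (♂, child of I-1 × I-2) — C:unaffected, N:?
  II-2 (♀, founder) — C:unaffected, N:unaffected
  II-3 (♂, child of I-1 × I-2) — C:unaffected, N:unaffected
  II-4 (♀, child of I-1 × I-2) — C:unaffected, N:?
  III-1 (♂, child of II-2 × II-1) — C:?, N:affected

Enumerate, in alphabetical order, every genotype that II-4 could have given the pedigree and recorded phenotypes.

C/I-1 un ·: CC|Cc
C/I-2 ? ·: CC|Cc|cc
C/II-1 un I-1×I-2: CC|Cc
C/II-2 un ·: CC|Cc
C/II-3 un I-1×I-2: CC|Cc
C/II-4 un I-1×I-2: CC|Cc
C/III-1 ? II-2×II-1: CC|Cc|cc
⇒ C over [I-1,I-2,II-1,II-2,II-3,II-4,III-1]: 109 consistent
N/I-1 un ·: NN|Nn
N/I-2 aff ·: nn
N/II-1 ? I-1×I-2: Nn|nn
N/II-2 un ·: Nn
N/II-3 un I-1×I-2: Nn
N/II-4 ? I-1×I-2: Nn|nn
N/III-1 aff II-2×II-1: nn
⇒ N over [I-1,I-2,II-1,II-2,II-3,II-4,III-1]: 5 consistent

II-4 ∈ {CC Nn, CC nn, Cc Nn, Cc nn}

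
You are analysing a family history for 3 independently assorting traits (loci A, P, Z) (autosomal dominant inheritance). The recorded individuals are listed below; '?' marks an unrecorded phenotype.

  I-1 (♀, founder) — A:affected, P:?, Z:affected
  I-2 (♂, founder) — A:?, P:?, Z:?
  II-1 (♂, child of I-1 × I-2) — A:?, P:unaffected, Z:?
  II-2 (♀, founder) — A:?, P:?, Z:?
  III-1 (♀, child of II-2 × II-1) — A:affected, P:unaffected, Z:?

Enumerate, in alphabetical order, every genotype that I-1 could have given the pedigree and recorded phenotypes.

I-1 ∈ {AA Pp ZZ, AA Pp Zz, AA pp ZZ, AA pp Zz, Aa Pp ZZ, Aa Pp Zz, Aa pp ZZ, Aa pp Zz}

A/I-1 aff ·: Aa|AA
A/I-2 ? ·: aa|Aa|AA
A/II-1 ? I-1×I-2: aa|Aa|AA
A/II-2 ? ·: aa|Aa|AA
A/III-1 aff II-2×II-1: Aa|AA
⇒ A over [I-1,I-2,II-1,II-2,III-1]: 45 consistent
P/I-1 ? ·: pp|Pp
P/I-2 ? ·: pp|Pp
P/II-1 un I-1×I-2: pp
P/II-2 ? ·: pp|Pp
P/III-1 un II-2×II-1: pp
⇒ P over [I-1,I-2,II-1,II-2,III-1]: 8 consistent
Z/I-1 aff ·: Zz|ZZ
Z/I-2 ? ·: zz|Zz|ZZ
Z/II-1 ? I-1×I-2: zz|Zz|ZZ
Z/II-2 ? ·: zz|Zz|ZZ
Z/III-1 ? II-2×II-1: zz|Zz|ZZ
⇒ Z over [I-1,I-2,II-1,II-2,III-1]: 59 consistent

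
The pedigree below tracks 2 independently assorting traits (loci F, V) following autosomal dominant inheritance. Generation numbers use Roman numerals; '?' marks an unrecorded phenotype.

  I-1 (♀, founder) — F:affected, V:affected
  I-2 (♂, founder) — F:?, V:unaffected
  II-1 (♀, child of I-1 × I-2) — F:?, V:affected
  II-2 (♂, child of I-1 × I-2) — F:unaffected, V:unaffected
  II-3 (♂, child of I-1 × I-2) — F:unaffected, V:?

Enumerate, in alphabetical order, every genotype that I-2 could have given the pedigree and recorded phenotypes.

I-2 ∈ {Ff vv, ff vv}

F/I-1 aff ·: Ff
F/I-2 ? ·: ff|Ff
F/II-1 ? I-1×I-2: ff|Ff|FF
F/II-2 un I-1×I-2: ff
F/II-3 un I-1×I-2: ff
⇒ F over [I-1,I-2,II-1,II-2,II-3]: 5 consistent
V/I-1 aff ·: Vv
V/I-2 un ·: vv
V/II-1 aff I-1×I-2: Vv
V/II-2 un I-1×I-2: vv
V/II-3 ? I-1×I-2: vv|Vv
⇒ V over [I-1,I-2,II-1,II-2,II-3]: 2 consistent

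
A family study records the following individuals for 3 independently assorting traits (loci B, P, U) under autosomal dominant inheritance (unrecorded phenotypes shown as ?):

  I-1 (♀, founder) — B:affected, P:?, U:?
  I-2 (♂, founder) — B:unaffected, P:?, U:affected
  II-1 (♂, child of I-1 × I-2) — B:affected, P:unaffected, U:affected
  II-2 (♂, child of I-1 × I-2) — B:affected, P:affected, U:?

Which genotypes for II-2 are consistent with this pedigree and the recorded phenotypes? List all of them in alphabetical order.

B/I-1 aff ·: Bb|BB
B/I-2 un ·: bb
B/II-1 aff I-1×I-2: Bb
B/II-2 aff I-1×I-2: Bb
⇒ B over [I-1,I-2,II-1,II-2]: 2 consistent
P/I-1 ? ·: pp|Pp
P/I-2 ? ·: pp|Pp
P/II-1 un I-1×I-2: pp
P/II-2 aff I-1×I-2: Pp|PP
⇒ P over [I-1,I-2,II-1,II-2]: 4 consistent
U/I-1 ? ·: uu|Uu|UU
U/I-2 aff ·: Uu|UU
U/II-1 aff I-1×I-2: Uu|UU
U/II-2 ? I-1×I-2: uu|Uu|UU
⇒ U over [I-1,I-2,II-1,II-2]: 18 consistent

II-2 ∈ {Bb PP UU, Bb PP Uu, Bb PP uu, Bb Pp UU, Bb Pp Uu, Bb Pp uu}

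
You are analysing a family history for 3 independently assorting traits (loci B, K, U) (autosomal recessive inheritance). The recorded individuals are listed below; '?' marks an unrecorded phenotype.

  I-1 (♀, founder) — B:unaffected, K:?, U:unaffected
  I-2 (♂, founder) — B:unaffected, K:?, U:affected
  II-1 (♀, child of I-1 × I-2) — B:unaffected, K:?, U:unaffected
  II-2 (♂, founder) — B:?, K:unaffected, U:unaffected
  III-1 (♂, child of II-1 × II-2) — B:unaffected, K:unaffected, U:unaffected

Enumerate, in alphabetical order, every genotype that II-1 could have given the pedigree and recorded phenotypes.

II-1 ∈ {BB KK Uu, BB Kk Uu, BB kk Uu, Bb KK Uu, Bb Kk Uu, Bb kk Uu}

B/I-1 un ·: BB|Bb
B/I-2 un ·: BB|Bb
B/II-1 un I-1×I-2: BB|Bb
B/II-2 ? ·: BB|Bb|bb
B/III-1 un II-1×II-2: BB|Bb
⇒ B over [I-1,I-2,II-1,II-2,III-1]: 31 consistent
K/I-1 ? ·: KK|Kk|kk
K/I-2 ? ·: KK|Kk|kk
K/II-1 ? I-1×I-2: KK|Kk|kk
K/II-2 un ·: KK|Kk
K/III-1 un II-1×II-2: KK|Kk
⇒ K over [I-1,I-2,II-1,II-2,III-1]: 48 consistent
U/I-1 un ·: UU|Uu
U/I-2 aff ·: uu
U/II-1 un I-1×I-2: Uu
U/II-2 un ·: UU|Uu
U/III-1 un II-1×II-2: UU|Uu
⇒ U over [I-1,I-2,II-1,II-2,III-1]: 8 consistent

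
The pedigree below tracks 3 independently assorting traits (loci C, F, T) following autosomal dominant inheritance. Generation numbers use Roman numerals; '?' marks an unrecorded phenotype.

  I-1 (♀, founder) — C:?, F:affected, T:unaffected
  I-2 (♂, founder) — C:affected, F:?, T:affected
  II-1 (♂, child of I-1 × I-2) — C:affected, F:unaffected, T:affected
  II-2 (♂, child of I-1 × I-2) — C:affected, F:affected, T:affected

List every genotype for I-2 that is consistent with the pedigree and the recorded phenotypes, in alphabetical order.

C/I-1 ? ·: cc|Cc|CC
C/I-2 aff ·: Cc|CC
C/II-1 aff I-1×I-2: Cc|CC
C/II-2 aff I-1×I-2: Cc|CC
⇒ C over [I-1,I-2,II-1,II-2]: 15 consistent
F/I-1 aff ·: Ff
F/I-2 ? ·: ff|Ff
F/II-1 un I-1×I-2: ff
F/II-2 aff I-1×I-2: Ff|FF
⇒ F over [I-1,I-2,II-1,II-2]: 3 consistent
T/I-1 un ·: tt
T/I-2 aff ·: Tt|TT
T/II-1 aff I-1×I-2: Tt
T/II-2 aff I-1×I-2: Tt
⇒ T over [I-1,I-2,II-1,II-2]: 2 consistent

I-2 ∈ {CC Ff TT, CC Ff Tt, CC ff TT, CC ff Tt, Cc Ff TT, Cc Ff Tt, Cc ff TT, Cc ff Tt}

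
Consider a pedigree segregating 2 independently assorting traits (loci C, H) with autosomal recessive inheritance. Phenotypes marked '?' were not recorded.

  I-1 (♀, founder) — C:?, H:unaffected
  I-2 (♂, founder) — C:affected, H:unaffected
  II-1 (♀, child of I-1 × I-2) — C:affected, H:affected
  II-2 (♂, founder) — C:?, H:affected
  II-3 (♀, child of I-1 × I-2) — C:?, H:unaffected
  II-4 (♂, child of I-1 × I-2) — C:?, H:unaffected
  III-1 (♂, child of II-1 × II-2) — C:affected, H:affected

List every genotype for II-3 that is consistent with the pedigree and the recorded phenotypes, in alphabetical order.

II-3 ∈ {Cc HH, Cc Hh, cc HH, cc Hh}

C/I-1 ? ·: Cc|cc
C/I-2 aff ·: cc
C/II-1 aff I-1×I-2: cc
C/II-2 ? ·: Cc|cc
C/II-3 ? I-1×I-2: Cc|cc
C/II-4 ? I-1×I-2: Cc|cc
C/III-1 aff II-1×II-2: cc
⇒ C over [I-1,I-2,II-1,II-2,II-3,II-4,III-1]: 10 consistent
H/I-1 un ·: Hh
H/I-2 un ·: Hh
H/II-1 aff I-1×I-2: hh
H/II-2 aff ·: hh
H/II-3 un I-1×I-2: HH|Hh
H/II-4 un I-1×I-2: HH|Hh
H/III-1 aff II-1×II-2: hh
⇒ H over [I-1,I-2,II-1,II-2,II-3,II-4,III-1]: 4 consistent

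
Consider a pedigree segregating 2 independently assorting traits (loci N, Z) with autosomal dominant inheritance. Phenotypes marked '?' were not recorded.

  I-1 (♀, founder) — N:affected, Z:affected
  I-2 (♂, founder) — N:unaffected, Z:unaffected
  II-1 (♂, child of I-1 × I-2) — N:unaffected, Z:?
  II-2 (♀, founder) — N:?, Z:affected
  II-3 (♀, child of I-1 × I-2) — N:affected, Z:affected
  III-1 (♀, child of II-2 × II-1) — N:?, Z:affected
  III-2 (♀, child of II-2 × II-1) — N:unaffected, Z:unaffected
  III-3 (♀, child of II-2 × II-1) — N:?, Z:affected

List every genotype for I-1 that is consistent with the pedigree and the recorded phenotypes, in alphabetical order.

N/I-1 aff ·: Nn
N/I-2 un ·: nn
N/II-1 un I-1×I-2: nn
N/II-2 ? ·: nn|Nn
N/II-3 aff I-1×I-2: Nn
N/III-1 ? II-2×II-1: nn|Nn
N/III-2 un II-2×II-1: nn
N/III-3 ? II-2×II-1: nn|Nn
⇒ N over [I-1,I-2,II-1,II-2,II-3,III-1,III-2,III-3]: 5 consistent
Z/I-1 aff ·: Zz|ZZ
Z/I-2 un ·: zz
Z/II-1 ? I-1×I-2: zz|Zz
Z/II-2 aff ·: Zz
Z/II-3 aff I-1×I-2: Zz
Z/III-1 aff II-2×II-1: Zz|ZZ
Z/III-2 un II-2×II-1: zz
Z/III-3 aff II-2×II-1: Zz|ZZ
⇒ Z over [I-1,I-2,II-1,II-2,II-3,III-1,III-2,III-3]: 9 consistent

I-1 ∈ {Nn ZZ, Nn Zz}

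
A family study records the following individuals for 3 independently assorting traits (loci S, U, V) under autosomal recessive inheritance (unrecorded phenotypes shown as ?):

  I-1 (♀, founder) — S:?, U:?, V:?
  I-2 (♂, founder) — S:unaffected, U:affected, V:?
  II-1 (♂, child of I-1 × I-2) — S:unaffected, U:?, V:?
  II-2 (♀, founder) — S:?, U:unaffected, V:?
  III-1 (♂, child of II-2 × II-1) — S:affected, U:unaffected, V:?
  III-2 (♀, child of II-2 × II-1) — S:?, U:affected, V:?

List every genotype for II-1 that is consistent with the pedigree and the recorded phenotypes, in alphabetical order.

S/I-1 ? ·: SS|Ss|ss
S/I-2 un ·: SS|Ss
S/II-1 un I-1×I-2: Ss
S/II-2 ? ·: Ss|ss
S/III-1 aff II-2×II-1: ss
S/III-2 ? II-2×II-1: SS|Ss|ss
⇒ S over [I-1,I-2,II-1,II-2,III-1,III-2]: 25 consistent
U/I-1 ? ·: UU|Uu|uu
U/I-2 aff ·: uu
U/II-1 ? I-1×I-2: Uu|uu
U/II-2 un ·: Uu
U/III-1 un II-2×II-1: UU|Uu
U/III-2 aff II-2×II-1: uu
⇒ U over [I-1,I-2,II-1,II-2,III-1,III-2]: 6 consistent
V/I-1 ? ·: VV|Vv|vv
V/I-2 ? ·: VV|Vv|vv
V/II-1 ? I-1×I-2: VV|Vv|vv
V/II-2 ? ·: VV|Vv|vv
V/III-1 ? II-2×II-1: VV|Vv|vv
V/III-2 ? II-2×II-1: VV|Vv|vv
⇒ V over [I-1,I-2,II-1,II-2,III-1,III-2]: 167 consistent

II-1 ∈ {Ss Uu VV, Ss Uu Vv, Ss Uu vv, Ss uu VV, Ss uu Vv, Ss uu vv}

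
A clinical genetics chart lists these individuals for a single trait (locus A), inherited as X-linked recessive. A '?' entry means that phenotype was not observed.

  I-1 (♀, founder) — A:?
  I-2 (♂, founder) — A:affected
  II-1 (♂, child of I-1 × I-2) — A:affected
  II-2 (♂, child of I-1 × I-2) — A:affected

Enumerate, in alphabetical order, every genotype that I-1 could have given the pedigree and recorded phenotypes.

A/I-1 ? ·: X^AX^a|X^aX^a
A/I-2 aff ·: X^aY
A/II-1 aff I-1×I-2: X^aY
A/II-2 aff I-1×I-2: X^aY
⇒ A over [I-1,I-2,II-1,II-2]: 2 consistent

I-1 ∈ {X^AX^a, X^aX^a}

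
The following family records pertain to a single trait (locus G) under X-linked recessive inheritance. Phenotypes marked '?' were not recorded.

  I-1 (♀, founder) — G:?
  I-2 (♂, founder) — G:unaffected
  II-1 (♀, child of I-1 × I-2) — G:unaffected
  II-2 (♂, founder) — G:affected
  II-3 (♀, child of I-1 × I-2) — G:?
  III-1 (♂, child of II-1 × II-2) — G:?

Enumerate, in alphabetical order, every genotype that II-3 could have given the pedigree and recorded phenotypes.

II-3 ∈ {X^GX^G, X^GX^g}

G/I-1 ? ·: X^GX^G|X^GX^g|X^gX^g
G/I-2 un ·: X^GY
G/II-1 un I-1×I-2: X^GX^G|X^GX^g
G/II-2 aff ·: X^gY
G/II-3 ? I-1×I-2: X^GX^G|X^GX^g
G/III-1 ? II-1×II-2: X^GY|X^gY
⇒ G over [I-1,I-2,II-1,II-2,II-3,III-1]: 9 consistent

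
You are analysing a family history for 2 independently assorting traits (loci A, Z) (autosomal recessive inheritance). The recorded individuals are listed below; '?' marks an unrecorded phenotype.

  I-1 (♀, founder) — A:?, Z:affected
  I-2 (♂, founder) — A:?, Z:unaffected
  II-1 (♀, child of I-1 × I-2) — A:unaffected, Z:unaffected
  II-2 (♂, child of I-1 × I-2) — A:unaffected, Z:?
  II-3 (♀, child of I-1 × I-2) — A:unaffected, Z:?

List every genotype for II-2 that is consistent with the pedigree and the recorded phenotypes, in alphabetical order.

II-2 ∈ {AA Zz, AA zz, Aa Zz, Aa zz}

A/I-1 ? ·: AA|Aa|aa
A/I-2 ? ·: AA|Aa|aa
A/II-1 un I-1×I-2: AA|Aa
A/II-2 un I-1×I-2: AA|Aa
A/II-3 un I-1×I-2: AA|Aa
⇒ A over [I-1,I-2,II-1,II-2,II-3]: 29 consistent
Z/I-1 aff ·: zz
Z/I-2 un ·: ZZ|Zz
Z/II-1 un I-1×I-2: Zz
Z/II-2 ? I-1×I-2: Zz|zz
Z/II-3 ? I-1×I-2: Zz|zz
⇒ Z over [I-1,I-2,II-1,II-2,II-3]: 5 consistent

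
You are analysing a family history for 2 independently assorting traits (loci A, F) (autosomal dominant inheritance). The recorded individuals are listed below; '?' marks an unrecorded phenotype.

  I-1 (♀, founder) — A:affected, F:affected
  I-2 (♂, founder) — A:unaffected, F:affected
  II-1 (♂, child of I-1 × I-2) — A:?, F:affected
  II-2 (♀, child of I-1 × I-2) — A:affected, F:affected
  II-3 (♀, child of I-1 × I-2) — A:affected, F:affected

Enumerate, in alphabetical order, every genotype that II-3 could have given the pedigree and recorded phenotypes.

A/I-1 aff ·: Aa|AA
A/I-2 un ·: aa
A/II-1 ? I-1×I-2: aa|Aa
A/II-2 aff I-1×I-2: Aa
A/II-3 aff I-1×I-2: Aa
⇒ A over [I-1,I-2,II-1,II-2,II-3]: 3 consistent
F/I-1 aff ·: Ff|FF
F/I-2 aff ·: Ff|FF
F/II-1 aff I-1×I-2: Ff|FF
F/II-2 aff I-1×I-2: Ff|FF
F/II-3 aff I-1×I-2: Ff|FF
⇒ F over [I-1,I-2,II-1,II-2,II-3]: 25 consistent

II-3 ∈ {Aa FF, Aa Ff}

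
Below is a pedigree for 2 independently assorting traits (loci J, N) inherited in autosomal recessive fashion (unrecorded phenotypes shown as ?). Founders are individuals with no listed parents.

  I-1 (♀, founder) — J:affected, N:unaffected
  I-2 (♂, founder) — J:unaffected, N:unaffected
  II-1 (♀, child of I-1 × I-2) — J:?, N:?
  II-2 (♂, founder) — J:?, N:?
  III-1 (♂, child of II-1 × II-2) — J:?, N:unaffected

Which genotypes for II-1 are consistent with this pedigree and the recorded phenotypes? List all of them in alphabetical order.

J/I-1 aff ·: jj
J/I-2 un ·: JJ|Jj
J/II-1 ? I-1×I-2: Jj|jj
J/II-2 ? ·: JJ|Jj|jj
J/III-1 ? II-1×II-2: JJ|Jj|jj
⇒ J over [I-1,I-2,II-1,II-2,III-1]: 18 consistent
N/I-1 un ·: NN|Nn
N/I-2 un ·: NN|Nn
N/II-1 ? I-1×I-2: NN|Nn|nn
N/II-2 ? ·: NN|Nn|nn
N/III-1 un II-1×II-2: NN|Nn
⇒ N over [I-1,I-2,II-1,II-2,III-1]: 33 consistent

II-1 ∈ {Jj NN, Jj Nn, Jj nn, jj NN, jj Nn, jj nn}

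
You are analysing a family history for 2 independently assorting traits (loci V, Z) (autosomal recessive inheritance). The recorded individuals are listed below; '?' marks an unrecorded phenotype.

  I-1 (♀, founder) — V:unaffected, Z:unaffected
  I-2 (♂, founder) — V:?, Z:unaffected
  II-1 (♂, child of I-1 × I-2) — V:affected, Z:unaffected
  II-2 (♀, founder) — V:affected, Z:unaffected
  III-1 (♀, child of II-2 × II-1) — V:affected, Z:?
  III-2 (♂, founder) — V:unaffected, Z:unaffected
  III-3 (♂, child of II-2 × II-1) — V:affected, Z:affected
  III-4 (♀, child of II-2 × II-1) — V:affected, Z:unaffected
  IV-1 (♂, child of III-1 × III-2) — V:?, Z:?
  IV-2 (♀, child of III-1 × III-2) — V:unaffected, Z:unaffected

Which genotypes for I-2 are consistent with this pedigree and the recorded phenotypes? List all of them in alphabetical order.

V/I-1 un ·: Vv
V/I-2 ? ·: Vv|vv
V/II-1 aff I-1×I-2: vv
V/II-2 aff ·: vv
V/III-1 aff II-2×II-1: vv
V/III-2 un ·: VV|Vv
V/III-3 aff II-2×II-1: vv
V/III-4 aff II-2×II-1: vv
V/IV-1 ? III-1×III-2: Vv|vv
V/IV-2 un III-1×III-2: Vv
⇒ V over [I-1,I-2,II-1,II-2,III-1,III-2,III-3,III-4,IV-1,IV-2]: 6 consistent
Z/I-1 un ·: ZZ|Zz
Z/I-2 un ·: ZZ|Zz
Z/II-1 un I-1×I-2: Zz
Z/II-2 un ·: Zz
Z/III-1 ? II-2×II-1: ZZ|Zz|zz
Z/III-2 un ·: ZZ|Zz
Z/III-3 aff II-2×II-1: zz
Z/III-4 un II-2×II-1: ZZ|Zz
Z/IV-1 ? III-1×III-2: ZZ|Zz|zz
Z/IV-2 un III-1×III-2: ZZ|Zz
⇒ Z over [I-1,I-2,II-1,II-2,III-1,III-2,III-3,III-4,IV-1,IV-2]: 108 consistent

I-2 ∈ {Vv ZZ, Vv Zz, vv ZZ, vv Zz}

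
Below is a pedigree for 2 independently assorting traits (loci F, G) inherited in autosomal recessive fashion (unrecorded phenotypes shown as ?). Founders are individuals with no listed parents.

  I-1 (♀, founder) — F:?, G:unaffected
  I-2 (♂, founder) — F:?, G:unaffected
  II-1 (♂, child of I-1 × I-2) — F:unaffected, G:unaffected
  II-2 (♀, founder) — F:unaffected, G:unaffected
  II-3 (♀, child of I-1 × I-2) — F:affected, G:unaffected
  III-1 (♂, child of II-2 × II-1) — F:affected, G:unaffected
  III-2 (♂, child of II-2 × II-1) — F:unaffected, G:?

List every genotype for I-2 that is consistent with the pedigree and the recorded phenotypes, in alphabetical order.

F/I-1 ? ·: Ff|ff
F/I-2 ? ·: Ff|ff
F/II-1 un I-1×I-2: Ff
F/II-2 un ·: Ff
F/II-3 aff I-1×I-2: ff
F/III-1 aff II-2×II-1: ff
F/III-2 un II-2×II-1: FF|Ff
⇒ F over [I-1,I-2,II-1,II-2,II-3,III-1,III-2]: 6 consistent
G/I-1 un ·: GG|Gg
G/I-2 un ·: GG|Gg
G/II-1 un I-1×I-2: GG|Gg
G/II-2 un ·: GG|Gg
G/II-3 un I-1×I-2: GG|Gg
G/III-1 un II-2×II-1: GG|Gg
G/III-2 ? II-2×II-1: GG|Gg|gg
⇒ G over [I-1,I-2,II-1,II-2,II-3,III-1,III-2]: 95 consistent

I-2 ∈ {Ff GG, Ff Gg, ff GG, ff Gg}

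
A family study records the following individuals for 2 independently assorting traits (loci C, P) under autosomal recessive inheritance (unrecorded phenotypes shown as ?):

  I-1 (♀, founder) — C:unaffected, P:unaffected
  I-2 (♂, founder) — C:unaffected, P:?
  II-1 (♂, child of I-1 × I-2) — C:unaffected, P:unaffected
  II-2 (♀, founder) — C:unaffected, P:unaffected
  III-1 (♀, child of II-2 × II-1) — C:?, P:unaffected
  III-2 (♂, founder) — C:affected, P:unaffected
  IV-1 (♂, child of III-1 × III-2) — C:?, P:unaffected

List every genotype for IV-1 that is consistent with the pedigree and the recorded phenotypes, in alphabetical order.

IV-1 ∈ {Cc PP, Cc Pp, cc PP, cc Pp}

C/I-1 un ·: CC|Cc
C/I-2 un ·: CC|Cc
C/II-1 un I-1×I-2: CC|Cc
C/II-2 un ·: CC|Cc
C/III-1 ? II-2×II-1: CC|Cc|cc
C/III-2 aff ·: cc
C/IV-1 ? III-1×III-2: Cc|cc
⇒ C over [I-1,I-2,II-1,II-2,III-1,III-2,IV-1]: 37 consistent
P/I-1 un ·: PP|Pp
P/I-2 ? ·: PP|Pp|pp
P/II-1 un I-1×I-2: PP|Pp
P/II-2 un ·: PP|Pp
P/III-1 un II-2×II-1: PP|Pp
P/III-2 un ·: PP|Pp
P/IV-1 un III-1×III-2: PP|Pp
⇒ P over [I-1,I-2,II-1,II-2,III-1,III-2,IV-1]: 110 consistent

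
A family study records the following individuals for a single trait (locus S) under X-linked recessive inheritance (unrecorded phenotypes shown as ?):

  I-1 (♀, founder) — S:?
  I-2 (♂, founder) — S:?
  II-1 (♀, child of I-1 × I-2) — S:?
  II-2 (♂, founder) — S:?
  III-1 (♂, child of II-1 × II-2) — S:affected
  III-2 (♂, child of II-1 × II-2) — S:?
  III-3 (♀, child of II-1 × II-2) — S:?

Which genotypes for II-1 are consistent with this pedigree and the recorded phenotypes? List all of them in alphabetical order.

S/I-1 ? ·: X^SX^S|X^SX^s|X^sX^s
S/I-2 ? ·: X^SY|X^sY
S/II-1 ? I-1×I-2: X^SX^s|X^sX^s
S/II-2 ? ·: X^SY|X^sY
S/III-1 aff II-1×II-2: X^sY
S/III-2 ? II-1×II-2: X^SY|X^sY
S/III-3 ? II-1×II-2: X^SX^S|X^SX^s|X^sX^s
⇒ S over [I-1,I-2,II-1,II-2,III-1,III-2,III-3]: 36 consistent

II-1 ∈ {X^SX^s, X^sX^s}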